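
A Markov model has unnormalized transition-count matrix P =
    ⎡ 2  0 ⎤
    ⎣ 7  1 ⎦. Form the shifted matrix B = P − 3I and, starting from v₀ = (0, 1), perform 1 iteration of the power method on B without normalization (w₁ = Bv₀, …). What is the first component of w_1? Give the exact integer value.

0

B = P − 3I has rows (-1, 0); (7, -2)
w1 = Bv₀ = ((-1)·0 + 0·1; 7·0 + (-2)·1) = (0, -2)
Requested component of w1: 0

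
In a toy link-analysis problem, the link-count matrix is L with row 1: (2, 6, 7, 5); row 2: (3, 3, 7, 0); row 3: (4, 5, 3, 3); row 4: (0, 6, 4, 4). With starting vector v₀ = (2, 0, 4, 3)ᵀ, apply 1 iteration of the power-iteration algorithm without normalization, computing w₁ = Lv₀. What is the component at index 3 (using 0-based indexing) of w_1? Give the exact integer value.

w1 = Lv₀ = (47, 34, 29, 28)
The requested component of w1 is 28.

28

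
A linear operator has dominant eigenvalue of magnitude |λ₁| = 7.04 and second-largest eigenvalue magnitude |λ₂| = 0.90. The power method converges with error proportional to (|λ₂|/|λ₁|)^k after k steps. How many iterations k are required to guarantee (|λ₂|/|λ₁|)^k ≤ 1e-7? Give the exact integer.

|λ₂/λ₁| = 0.90/7.04 = 0.12784
Need k ≥ ln(1e-7) / ln(0.12784) = -16.1181 / -2.0570 ≈ 7.836
Smallest integer k satisfying the bound: 8

8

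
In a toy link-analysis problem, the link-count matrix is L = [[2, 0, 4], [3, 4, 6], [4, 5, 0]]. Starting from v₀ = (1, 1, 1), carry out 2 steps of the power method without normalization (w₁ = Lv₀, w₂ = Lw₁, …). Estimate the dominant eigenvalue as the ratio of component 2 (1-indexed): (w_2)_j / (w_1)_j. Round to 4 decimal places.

w1 = Lv₀ = (6, 13, 9)
w2 = Lw1 = (48, 124, 89)
Ratio at component: 124 / 13 = 9.5385

λ ≈ 9.5385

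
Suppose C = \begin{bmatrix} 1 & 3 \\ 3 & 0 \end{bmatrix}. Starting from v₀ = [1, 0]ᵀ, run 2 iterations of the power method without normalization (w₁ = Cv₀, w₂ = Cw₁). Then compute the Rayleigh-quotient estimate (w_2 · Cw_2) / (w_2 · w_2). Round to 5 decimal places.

w1 = Cv₀ = (1, 3)
w2 = Cw1 = (10, 3)
Cw2 = (19, 30)
w2·Cw2 = 10·19 + 3·30 = 280; w2·w2 = 10·10 + 3·3 = 109
λ ≈ 280/109 = 2.56881

2.56881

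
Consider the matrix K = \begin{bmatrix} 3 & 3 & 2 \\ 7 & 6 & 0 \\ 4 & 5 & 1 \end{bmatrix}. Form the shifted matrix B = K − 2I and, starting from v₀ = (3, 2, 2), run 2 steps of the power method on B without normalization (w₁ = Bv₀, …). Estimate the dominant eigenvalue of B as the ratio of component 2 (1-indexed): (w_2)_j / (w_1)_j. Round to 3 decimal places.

B = K − 2I has rows (1, 3, 2); (7, 4, 0); (4, 5, -1)
w1 = Bv₀ = (1·3 + 3·2 + 2·2; 7·3 + 4·2 + 0·2; 4·3 + 5·2 + (-1)·2) = (13, 29, 20)
w2 = Bw1 = (1·13 + 3·29 + 2·20; 7·13 + 4·29 + 0·20; 4·13 + 5·29 + (-1)·20) = (140, 207, 177)
Ratio: 207/29 = 7.138

7.138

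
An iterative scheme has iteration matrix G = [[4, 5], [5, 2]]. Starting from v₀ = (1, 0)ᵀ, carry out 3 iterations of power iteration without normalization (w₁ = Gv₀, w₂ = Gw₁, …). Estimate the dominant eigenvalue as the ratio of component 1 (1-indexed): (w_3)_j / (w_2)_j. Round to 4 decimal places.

λ ≈ 7.6585

w1 = Gv₀ = (4·1 + 5·0; 5·1 + 2·0) = (4, 5)
w2 = Gw1 = (4·4 + 5·5; 5·4 + 2·5) = (41, 30)
w3 = Gw2 = (314, 265)
Ratio at component: 314 / 41 = 7.6585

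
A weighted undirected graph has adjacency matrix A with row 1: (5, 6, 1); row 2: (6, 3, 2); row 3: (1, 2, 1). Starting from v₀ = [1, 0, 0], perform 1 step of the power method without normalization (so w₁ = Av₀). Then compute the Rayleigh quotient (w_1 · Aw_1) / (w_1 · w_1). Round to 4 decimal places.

10.1290

w1 = Av₀ = (5, 6, 1)
Aw1 = (62, 50, 18)
w1·Aw1 = 5·62 + 6·50 + 1·18 = 628; w1·w1 = 5·5 + 6·6 + 1·1 = 62
λ ≈ 628/62 = 10.1290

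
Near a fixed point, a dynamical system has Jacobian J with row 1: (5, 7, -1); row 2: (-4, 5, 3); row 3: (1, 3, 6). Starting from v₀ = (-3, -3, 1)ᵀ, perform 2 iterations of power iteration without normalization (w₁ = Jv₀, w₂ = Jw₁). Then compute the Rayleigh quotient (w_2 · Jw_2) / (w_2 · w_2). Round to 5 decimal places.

w1 = Jv₀ = (5·(-3) + 7·(-3) + (-1)·1; (-4)·(-3) + 5·(-3) + 3·1; 1·(-3) + 3·(-3) + 6·1) = (-37, 0, -6)
w2 = Jw1 = (5·(-37) + 7·0 + (-1)·(-6); (-4)·(-37) + 5·0 + 3·(-6); 1·(-37) + 3·0 + 6·(-6)) = (-179, 130, -73)
Jw2 = (88, 1147, -227)
w2·Jw2 = (-179)·88 + 130·1147 + (-73)·(-227) = 149929; w2·w2 = (-179)·(-179) + 130·130 + (-73)·(-73) = 54270
λ ≈ 149929/54270 = 2.76265

λ ≈ 2.76265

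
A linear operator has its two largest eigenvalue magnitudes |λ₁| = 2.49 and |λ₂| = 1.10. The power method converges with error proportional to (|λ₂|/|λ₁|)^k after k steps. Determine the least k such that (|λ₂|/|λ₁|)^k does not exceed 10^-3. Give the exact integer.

9

|λ₂/λ₁| = 1.10/2.49 = 0.44177
Need k ≥ ln(10^-3) / ln(0.44177) = -6.9078 / -0.8170 ≈ 8.455
Smallest integer k satisfying the bound: 9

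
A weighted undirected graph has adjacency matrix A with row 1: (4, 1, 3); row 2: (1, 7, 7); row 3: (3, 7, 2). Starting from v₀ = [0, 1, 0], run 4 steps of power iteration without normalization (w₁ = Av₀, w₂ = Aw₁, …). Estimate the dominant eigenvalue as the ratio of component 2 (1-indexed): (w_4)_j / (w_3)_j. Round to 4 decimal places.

w1 = Av₀ = (1, 7, 7)
w2 = Aw1 = (32, 99, 66)
w3 = Aw2 = (425, 1187, 921)
w4 = Aw3 = (5650, 15181, 11426)
Ratio at component: 15181 / 1187 = 12.7894

12.7894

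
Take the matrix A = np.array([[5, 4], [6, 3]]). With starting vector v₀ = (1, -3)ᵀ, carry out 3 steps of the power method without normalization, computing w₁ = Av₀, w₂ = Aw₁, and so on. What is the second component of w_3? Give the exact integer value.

-435

w1 = Av₀ = (5·1 + 4·(-3); 6·1 + 3·(-3)) = (-7, -3)
w2 = Aw1 = (5·(-7) + 4·(-3); 6·(-7) + 3·(-3)) = (-47, -51)
w3 = Aw2 = (-439, -435)
The requested component of w3 is -435.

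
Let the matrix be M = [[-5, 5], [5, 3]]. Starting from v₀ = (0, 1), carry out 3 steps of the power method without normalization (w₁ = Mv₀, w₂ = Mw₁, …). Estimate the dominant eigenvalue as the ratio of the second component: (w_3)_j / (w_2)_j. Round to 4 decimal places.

λ ≈ 1.5294

w1 = Mv₀ = ((-5)·0 + 5·1; 5·0 + 3·1) = (5, 3)
w2 = Mw1 = ((-5)·5 + 5·3; 5·5 + 3·3) = (-10, 34)
w3 = Mw2 = (220, 52)
Ratio at component: 52 / 34 = 1.5294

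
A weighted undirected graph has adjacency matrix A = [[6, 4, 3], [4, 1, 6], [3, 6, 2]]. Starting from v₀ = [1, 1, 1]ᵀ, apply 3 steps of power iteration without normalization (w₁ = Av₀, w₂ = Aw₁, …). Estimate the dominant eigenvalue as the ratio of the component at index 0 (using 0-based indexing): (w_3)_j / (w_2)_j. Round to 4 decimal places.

11.7871

w1 = Av₀ = (13, 11, 11)
w2 = Aw1 = (155, 129, 127)
w3 = Aw2 = (1827, 1511, 1493)
Ratio at component: 1827 / 155 = 11.7871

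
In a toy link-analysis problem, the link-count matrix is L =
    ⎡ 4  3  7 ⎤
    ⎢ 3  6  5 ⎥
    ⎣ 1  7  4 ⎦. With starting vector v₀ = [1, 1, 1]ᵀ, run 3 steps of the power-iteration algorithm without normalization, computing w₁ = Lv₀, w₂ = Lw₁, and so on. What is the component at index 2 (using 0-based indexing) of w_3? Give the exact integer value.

2124

w1 = Lv₀ = (4·1 + 3·1 + 7·1; 3·1 + 6·1 + 5·1; 1·1 + 7·1 + 4·1) = (14, 14, 12)
w2 = Lw1 = (4·14 + 3·14 + 7·12; 3·14 + 6·14 + 5·12; 1·14 + 7·14 + 4·12) = (182, 186, 160)
w3 = Lw2 = (2406, 2462, 2124)
The requested component of w3 is 2124.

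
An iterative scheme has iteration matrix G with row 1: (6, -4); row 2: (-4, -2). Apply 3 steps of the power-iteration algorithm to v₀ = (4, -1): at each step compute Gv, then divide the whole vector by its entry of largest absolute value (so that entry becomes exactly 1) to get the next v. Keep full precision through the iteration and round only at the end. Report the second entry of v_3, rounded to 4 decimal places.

-0.4333

Gv0 = (28.00000, -14.00000); divide by 28.00000 → v1 = (1.00000, -0.50000)
Gv1 = (8.00000, -3.00000); divide by 8.00000 → v2 = (1.00000, -0.37500)
Gv2 = (7.50000, -3.25000); divide by 7.50000 → v3 = (1.00000, -0.43333)
Requested entry of v3: -728/1680 = -0.4333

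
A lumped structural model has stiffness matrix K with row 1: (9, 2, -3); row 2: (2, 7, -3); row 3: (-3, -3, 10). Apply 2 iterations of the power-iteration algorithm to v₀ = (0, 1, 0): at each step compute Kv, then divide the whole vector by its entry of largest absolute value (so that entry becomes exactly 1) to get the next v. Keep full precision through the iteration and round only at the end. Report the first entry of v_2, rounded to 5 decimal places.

Kv0 = (2.000000, 7.000000, -3.000000); divide by 7.000000 → v1 = (0.285714, 1.000000, -0.428571)
Kv1 = (5.857143, 8.857143, -8.142857); divide by 8.857143 → v2 = (0.661290, 1.000000, -0.919355)
Requested entry of v2: 41/62 = 0.66129

0.66129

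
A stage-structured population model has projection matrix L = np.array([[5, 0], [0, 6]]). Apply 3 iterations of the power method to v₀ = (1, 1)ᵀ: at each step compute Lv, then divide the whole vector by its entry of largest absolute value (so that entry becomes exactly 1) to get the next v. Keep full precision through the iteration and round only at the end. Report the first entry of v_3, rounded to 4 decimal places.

Lv0 = (5.00000, 6.00000); divide by 6.00000 → v1 = (0.83333, 1.00000)
Lv1 = (4.16667, 6.00000); divide by 6.00000 → v2 = (0.69444, 1.00000)
Lv2 = (3.47222, 6.00000); divide by 6.00000 → v3 = (0.57870, 1.00000)
Requested entry of v3: 125/216 = 0.5787

0.5787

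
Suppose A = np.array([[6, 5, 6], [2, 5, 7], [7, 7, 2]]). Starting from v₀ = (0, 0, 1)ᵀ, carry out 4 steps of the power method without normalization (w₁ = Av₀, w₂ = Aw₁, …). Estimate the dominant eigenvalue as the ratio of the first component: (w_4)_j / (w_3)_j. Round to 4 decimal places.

λ ≈ 15.3722

w1 = Av₀ = (6·0 + 5·0 + 6·1; 2·0 + 5·0 + 7·1; 7·0 + 7·0 + 2·1) = (6, 7, 2)
w2 = Aw1 = (6·6 + 5·7 + 6·2; 2·6 + 5·7 + 7·2; 7·6 + 7·7 + 2·2) = (83, 61, 95)
w3 = Aw2 = (1373, 1136, 1198)
w4 = Aw3 = (21106, 16812, 19959)
Ratio at component: 21106 / 1373 = 15.3722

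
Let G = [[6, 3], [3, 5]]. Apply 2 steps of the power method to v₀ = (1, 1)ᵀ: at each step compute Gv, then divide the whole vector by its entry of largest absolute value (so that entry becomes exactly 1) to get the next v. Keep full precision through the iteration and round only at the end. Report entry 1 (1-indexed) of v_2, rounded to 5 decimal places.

Gv0 = (9.000000, 8.000000); divide by 9.000000 → v1 = (1.000000, 0.888889)
Gv1 = (8.666667, 7.444444); divide by 8.666667 → v2 = (1.000000, 0.858974)
Requested entry of v2: 78/78 = 1.00000

1.00000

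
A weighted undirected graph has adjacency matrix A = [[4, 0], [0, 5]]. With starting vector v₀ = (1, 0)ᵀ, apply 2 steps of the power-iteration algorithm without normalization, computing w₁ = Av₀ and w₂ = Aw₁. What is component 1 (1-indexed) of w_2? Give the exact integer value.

w1 = Av₀ = (4·1 + 0·0; 0·1 + 5·0) = (4, 0)
w2 = Aw1 = (4·4 + 0·0; 0·4 + 5·0) = (16, 0)
The requested component of w2 is 16.

16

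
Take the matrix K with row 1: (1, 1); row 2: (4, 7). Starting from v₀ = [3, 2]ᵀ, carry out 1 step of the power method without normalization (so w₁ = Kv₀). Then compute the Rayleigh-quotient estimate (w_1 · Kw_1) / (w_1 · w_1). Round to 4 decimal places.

w1 = Kv₀ = (1·3 + 1·2; 4·3 + 7·2) = (5, 26)
Kw1 = (31, 202)
w1·Kw1 = 5·31 + 26·202 = 5407; w1·w1 = 5·5 + 26·26 = 701
λ ≈ 5407/701 = 7.7133

7.7133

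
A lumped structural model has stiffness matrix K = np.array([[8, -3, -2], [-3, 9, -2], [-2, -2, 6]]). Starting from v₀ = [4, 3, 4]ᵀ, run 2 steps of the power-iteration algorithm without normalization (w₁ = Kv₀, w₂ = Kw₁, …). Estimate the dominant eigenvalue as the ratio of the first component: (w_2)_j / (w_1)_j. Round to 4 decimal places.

w1 = Kv₀ = (15, 7, 10)
w2 = Kw1 = (79, -2, 16)
Ratio at component: 79 / 15 = 5.2667

λ ≈ 5.2667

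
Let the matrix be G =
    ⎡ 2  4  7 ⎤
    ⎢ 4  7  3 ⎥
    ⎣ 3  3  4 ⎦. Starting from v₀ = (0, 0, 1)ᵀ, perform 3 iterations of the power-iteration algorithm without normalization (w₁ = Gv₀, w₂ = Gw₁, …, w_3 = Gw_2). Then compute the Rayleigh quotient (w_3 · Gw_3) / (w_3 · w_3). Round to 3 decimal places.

w1 = Gv₀ = (7, 3, 4)
w2 = Gw1 = (54, 61, 46)
w3 = Gw2 = (674, 781, 529)
Gw3 = (8175, 9750, 6481)
w3·Gw3 = 674·8175 + 781·9750 + 529·6481 = 16553149; w3·w3 = 674·674 + 781·781 + 529·529 = 1344078
λ ≈ 16553149/1344078 = 12.316

12.316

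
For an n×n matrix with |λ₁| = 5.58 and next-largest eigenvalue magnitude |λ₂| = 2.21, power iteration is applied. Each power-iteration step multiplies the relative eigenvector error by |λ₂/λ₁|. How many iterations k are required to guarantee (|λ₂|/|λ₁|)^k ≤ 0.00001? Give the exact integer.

13

|λ₂/λ₁| = 2.21/5.58 = 0.39606
Need k ≥ ln(0.00001) / ln(0.39606) = -11.5129 / -0.9262 ≈ 12.430
Smallest integer k satisfying the bound: 13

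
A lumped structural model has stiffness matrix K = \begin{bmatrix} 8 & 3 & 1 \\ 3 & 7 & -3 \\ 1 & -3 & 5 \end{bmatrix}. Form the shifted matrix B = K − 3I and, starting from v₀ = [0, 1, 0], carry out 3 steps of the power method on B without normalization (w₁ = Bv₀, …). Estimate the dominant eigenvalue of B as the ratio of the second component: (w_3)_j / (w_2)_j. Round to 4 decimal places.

μ ≈ 7.4412

B = K − 3I has rows (5, 3, 1); (3, 4, -3); (1, -3, 2)
w1 = Bv₀ = (3, 4, -3)
w2 = Bw1 = (24, 34, -15)
w3 = Bw2 = (207, 253, -108)
Ratio: 253/34 = 7.4412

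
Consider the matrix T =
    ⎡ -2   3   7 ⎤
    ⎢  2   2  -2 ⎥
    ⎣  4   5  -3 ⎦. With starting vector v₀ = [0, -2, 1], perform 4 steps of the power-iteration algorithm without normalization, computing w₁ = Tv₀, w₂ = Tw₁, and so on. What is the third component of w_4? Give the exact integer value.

1573

w1 = Tv₀ = ((-2)·0 + 3·(-2) + 7·1; 2·0 + 2·(-2) + (-2)·1; 4·0 + 5·(-2) + (-3)·1) = (1, -6, -13)
w2 = Tw1 = ((-2)·1 + 3·(-6) + 7·(-13); 2·1 + 2·(-6) + (-2)·(-13); 4·1 + 5·(-6) + (-3)·(-13)) = (-111, 16, 13)
w3 = Tw2 = (361, -216, -403)
w4 = Tw3 = (-4191, 1096, 1573)
The requested component of w4 is 1573.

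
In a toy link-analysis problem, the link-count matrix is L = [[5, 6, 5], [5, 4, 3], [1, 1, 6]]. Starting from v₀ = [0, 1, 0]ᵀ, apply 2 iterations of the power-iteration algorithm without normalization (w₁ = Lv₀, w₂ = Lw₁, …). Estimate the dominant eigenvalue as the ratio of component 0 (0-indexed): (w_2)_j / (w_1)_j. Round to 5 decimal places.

w1 = Lv₀ = (5·0 + 6·1 + 5·0; 5·0 + 4·1 + 3·0; 1·0 + 1·1 + 6·0) = (6, 4, 1)
w2 = Lw1 = (5·6 + 6·4 + 5·1; 5·6 + 4·4 + 3·1; 1·6 + 1·4 + 6·1) = (59, 49, 16)
Ratio at component: 59 / 6 = 9.83333

λ ≈ 9.83333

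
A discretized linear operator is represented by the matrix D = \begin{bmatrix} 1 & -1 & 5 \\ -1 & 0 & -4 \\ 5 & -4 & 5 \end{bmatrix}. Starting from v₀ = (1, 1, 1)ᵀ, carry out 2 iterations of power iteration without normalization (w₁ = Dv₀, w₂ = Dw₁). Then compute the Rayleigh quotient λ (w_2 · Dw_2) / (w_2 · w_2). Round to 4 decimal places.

w1 = Dv₀ = (1·1 + (-1)·1 + 5·1; (-1)·1 + 0·1 + (-4)·1; 5·1 + (-4)·1 + 5·1) = (5, -5, 6)
w2 = Dw1 = (1·5 + (-1)·(-5) + 5·6; (-1)·5 + 0·(-5) + (-4)·6; 5·5 + (-4)·(-5) + 5·6) = (40, -29, 75)
Dw2 = (444, -340, 691)
w2·Dw2 = 40·444 + (-29)·(-340) + 75·691 = 79445; w2·w2 = 40·40 + (-29)·(-29) + 75·75 = 8066
λ ≈ 79445/8066 = 9.8494

9.8494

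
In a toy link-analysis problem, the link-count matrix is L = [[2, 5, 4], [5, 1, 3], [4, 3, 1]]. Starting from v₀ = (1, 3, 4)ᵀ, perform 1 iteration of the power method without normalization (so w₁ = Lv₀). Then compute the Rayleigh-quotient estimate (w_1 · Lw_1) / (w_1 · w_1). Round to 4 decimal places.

w1 = Lv₀ = (2·1 + 5·3 + 4·4; 5·1 + 1·3 + 3·4; 4·1 + 3·3 + 1·4) = (33, 20, 17)
Lw1 = (234, 236, 209)
w1·Lw1 = 33·234 + 20·236 + 17·209 = 15995; w1·w1 = 33·33 + 20·20 + 17·17 = 1778
λ ≈ 15995/1778 = 8.9961

λ ≈ 8.9961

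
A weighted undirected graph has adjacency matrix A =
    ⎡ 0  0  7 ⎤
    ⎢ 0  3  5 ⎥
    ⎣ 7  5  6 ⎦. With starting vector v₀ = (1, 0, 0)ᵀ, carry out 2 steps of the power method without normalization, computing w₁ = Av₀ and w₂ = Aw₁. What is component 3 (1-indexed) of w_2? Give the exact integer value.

w1 = Av₀ = (0·1 + 0·0 + 7·0; 0·1 + 3·0 + 5·0; 7·1 + 5·0 + 6·0) = (0, 0, 7)
w2 = Aw1 = (0·0 + 0·0 + 7·7; 0·0 + 3·0 + 5·7; 7·0 + 5·0 + 6·7) = (49, 35, 42)
The requested component of w2 is 42.

42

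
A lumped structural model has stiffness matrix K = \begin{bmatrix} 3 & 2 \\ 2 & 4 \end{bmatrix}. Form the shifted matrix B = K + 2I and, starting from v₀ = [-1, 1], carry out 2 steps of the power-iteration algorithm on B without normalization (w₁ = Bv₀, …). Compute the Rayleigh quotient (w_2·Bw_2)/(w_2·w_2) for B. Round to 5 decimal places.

B = K + 2I has rows (5, 2); (2, 6)
w1 = Bv₀ = (5·(-1) + 2·1; 2·(-1) + 6·1) = (-3, 4)
w2 = Bw1 = (5·(-3) + 2·4; 2·(-3) + 6·4) = (-7, 18)
Bw2 = (1, 94)
w2·Bw2 = 1685; w2·w2 = 373; μ ≈ 1685/373 = 4.51743

4.51743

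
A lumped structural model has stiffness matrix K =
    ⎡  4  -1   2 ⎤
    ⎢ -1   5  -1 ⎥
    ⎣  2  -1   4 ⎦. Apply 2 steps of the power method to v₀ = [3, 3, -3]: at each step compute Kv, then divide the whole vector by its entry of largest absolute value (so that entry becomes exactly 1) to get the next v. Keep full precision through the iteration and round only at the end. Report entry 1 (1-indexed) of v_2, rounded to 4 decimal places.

Kv0 = (3.00000, 15.00000, -9.00000); divide by 15.00000 → v1 = (0.20000, 1.00000, -0.60000)
Kv1 = (-1.40000, 5.40000, -3.00000); divide by 5.40000 → v2 = (-0.25926, 1.00000, -0.55556)
Requested entry of v2: -21/81 = -0.2593

-0.2593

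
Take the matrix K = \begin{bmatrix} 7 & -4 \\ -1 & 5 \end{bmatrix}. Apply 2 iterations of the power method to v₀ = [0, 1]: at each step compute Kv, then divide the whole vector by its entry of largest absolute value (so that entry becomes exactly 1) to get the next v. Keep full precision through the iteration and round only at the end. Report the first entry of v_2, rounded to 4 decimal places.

1.0000

Kv0 = (-4.00000, 5.00000); divide by 5.00000 → v1 = (-0.80000, 1.00000)
Kv1 = (-9.60000, 5.80000); divide by -9.60000 → v2 = (1.00000, -0.60417)
Requested entry of v2: -48/-48 = 1.0000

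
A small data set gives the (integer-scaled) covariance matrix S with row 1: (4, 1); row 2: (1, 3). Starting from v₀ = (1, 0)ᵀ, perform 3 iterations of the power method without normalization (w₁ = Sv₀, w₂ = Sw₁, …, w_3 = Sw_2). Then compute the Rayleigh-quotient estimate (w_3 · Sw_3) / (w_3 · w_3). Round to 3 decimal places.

4.602

w1 = Sv₀ = (4·1 + 1·0; 1·1 + 3·0) = (4, 1)
w2 = Sw1 = (4·4 + 1·1; 1·4 + 3·1) = (17, 7)
w3 = Sw2 = (75, 38)
Sw3 = (338, 189)
w3·Sw3 = 75·338 + 38·189 = 32532; w3·w3 = 75·75 + 38·38 = 7069
λ ≈ 32532/7069 = 4.602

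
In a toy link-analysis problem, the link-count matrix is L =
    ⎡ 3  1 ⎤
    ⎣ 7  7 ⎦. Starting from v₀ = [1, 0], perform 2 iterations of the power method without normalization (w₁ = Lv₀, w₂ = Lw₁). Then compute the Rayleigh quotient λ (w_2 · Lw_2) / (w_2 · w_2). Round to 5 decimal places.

w1 = Lv₀ = (3, 7)
w2 = Lw1 = (16, 70)
Lw2 = (118, 602)
w2·Lw2 = 16·118 + 70·602 = 44028; w2·w2 = 16·16 + 70·70 = 5156
λ ≈ 44028/5156 = 8.53918

8.53918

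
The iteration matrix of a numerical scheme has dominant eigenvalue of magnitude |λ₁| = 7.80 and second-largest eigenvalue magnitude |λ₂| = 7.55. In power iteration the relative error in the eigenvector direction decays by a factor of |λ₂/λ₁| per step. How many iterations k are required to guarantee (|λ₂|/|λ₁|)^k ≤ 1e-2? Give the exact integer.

142

|λ₂/λ₁| = 7.55/7.80 = 0.96795
Need k ≥ ln(1e-2) / ln(0.96795) = -4.6052 / -0.0326 ≈ 141.366
Smallest integer k satisfying the bound: 142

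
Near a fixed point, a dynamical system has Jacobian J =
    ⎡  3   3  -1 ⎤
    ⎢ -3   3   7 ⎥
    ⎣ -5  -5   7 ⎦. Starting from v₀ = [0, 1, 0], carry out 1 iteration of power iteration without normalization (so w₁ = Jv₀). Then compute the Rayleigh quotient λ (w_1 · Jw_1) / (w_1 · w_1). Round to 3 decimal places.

w1 = Jv₀ = (3·0 + 3·1 + (-1)·0; (-3)·0 + 3·1 + 7·0; (-5)·0 + (-5)·1 + 7·0) = (3, 3, -5)
Jw1 = (23, -35, -65)
w1·Jw1 = 3·23 + 3·(-35) + (-5)·(-65) = 289; w1·w1 = 3·3 + 3·3 + (-5)·(-5) = 43
λ ≈ 289/43 = 6.721

λ ≈ 6.721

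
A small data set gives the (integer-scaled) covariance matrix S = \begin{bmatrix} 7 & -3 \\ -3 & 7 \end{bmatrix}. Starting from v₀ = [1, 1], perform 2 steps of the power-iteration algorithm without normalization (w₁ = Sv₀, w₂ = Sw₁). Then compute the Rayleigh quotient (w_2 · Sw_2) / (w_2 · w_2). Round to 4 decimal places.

λ ≈ 4.0000

w1 = Sv₀ = (7·1 + (-3)·1; (-3)·1 + 7·1) = (4, 4)
w2 = Sw1 = (7·4 + (-3)·4; (-3)·4 + 7·4) = (16, 16)
Sw2 = (64, 64)
w2·Sw2 = 16·64 + 16·64 = 2048; w2·w2 = 16·16 + 16·16 = 512
λ ≈ 2048/512 = 4.0000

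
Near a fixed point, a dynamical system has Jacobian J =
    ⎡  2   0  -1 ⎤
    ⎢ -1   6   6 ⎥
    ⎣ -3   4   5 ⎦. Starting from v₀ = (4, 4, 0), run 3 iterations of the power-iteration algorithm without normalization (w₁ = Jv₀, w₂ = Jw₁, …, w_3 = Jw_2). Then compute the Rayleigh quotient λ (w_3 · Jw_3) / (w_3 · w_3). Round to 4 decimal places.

λ ≈ 10.4726

w1 = Jv₀ = (2·4 + 0·4 + (-1)·0; (-1)·4 + 6·4 + 6·0; (-3)·4 + 4·4 + 5·0) = (8, 20, 4)
w2 = Jw1 = (2·8 + 0·20 + (-1)·4; (-1)·8 + 6·20 + 6·4; (-3)·8 + 4·20 + 5·4) = (12, 136, 76)
w3 = Jw2 = (-52, 1260, 888)
Jw3 = (-992, 12940, 9636)
w3·Jw3 = (-52)·(-992) + 1260·12940 + 888·9636 = 24912752; w3·w3 = (-52)·(-52) + 1260·1260 + 888·888 = 2378848
λ ≈ 24912752/2378848 = 10.4726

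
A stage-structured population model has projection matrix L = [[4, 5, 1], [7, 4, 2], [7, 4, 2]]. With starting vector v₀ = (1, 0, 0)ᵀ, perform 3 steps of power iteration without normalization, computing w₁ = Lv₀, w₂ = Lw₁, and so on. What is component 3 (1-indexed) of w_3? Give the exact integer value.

826

w1 = Lv₀ = (4·1 + 5·0 + 1·0; 7·1 + 4·0 + 2·0; 7·1 + 4·0 + 2·0) = (4, 7, 7)
w2 = Lw1 = (4·4 + 5·7 + 1·7; 7·4 + 4·7 + 2·7; 7·4 + 4·7 + 2·7) = (58, 70, 70)
w3 = Lw2 = (652, 826, 826)
The requested component of w3 is 826.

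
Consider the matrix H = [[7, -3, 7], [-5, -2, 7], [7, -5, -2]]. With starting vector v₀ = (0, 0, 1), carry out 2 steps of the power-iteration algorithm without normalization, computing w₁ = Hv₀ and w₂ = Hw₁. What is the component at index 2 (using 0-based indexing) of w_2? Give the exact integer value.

18

w1 = Hv₀ = (7·0 + (-3)·0 + 7·1; (-5)·0 + (-2)·0 + 7·1; 7·0 + (-5)·0 + (-2)·1) = (7, 7, -2)
w2 = Hw1 = (7·7 + (-3)·7 + 7·(-2); (-5)·7 + (-2)·7 + 7·(-2); 7·7 + (-5)·7 + (-2)·(-2)) = (14, -63, 18)
The requested component of w2 is 18.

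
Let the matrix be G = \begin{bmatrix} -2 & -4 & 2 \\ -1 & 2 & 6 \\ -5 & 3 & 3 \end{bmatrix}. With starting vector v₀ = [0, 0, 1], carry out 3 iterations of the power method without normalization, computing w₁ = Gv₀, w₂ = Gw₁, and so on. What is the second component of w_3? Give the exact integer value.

w1 = Gv₀ = ((-2)·0 + (-4)·0 + 2·1; (-1)·0 + 2·0 + 6·1; (-5)·0 + 3·0 + 3·1) = (2, 6, 3)
w2 = Gw1 = ((-2)·2 + (-4)·6 + 2·3; (-1)·2 + 2·6 + 6·3; (-5)·2 + 3·6 + 3·3) = (-22, 28, 17)
w3 = Gw2 = (-34, 180, 245)
The requested component of w3 is 180.

180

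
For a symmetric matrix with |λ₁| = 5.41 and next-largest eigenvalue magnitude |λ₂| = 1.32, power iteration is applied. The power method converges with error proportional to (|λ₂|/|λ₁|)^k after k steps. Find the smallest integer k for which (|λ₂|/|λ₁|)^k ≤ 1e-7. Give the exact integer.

12

|λ₂/λ₁| = 1.32/5.41 = 0.24399
Need k ≥ ln(1e-7) / ln(0.24399) = -16.1181 / -1.4106 ≈ 11.426
Smallest integer k satisfying the bound: 12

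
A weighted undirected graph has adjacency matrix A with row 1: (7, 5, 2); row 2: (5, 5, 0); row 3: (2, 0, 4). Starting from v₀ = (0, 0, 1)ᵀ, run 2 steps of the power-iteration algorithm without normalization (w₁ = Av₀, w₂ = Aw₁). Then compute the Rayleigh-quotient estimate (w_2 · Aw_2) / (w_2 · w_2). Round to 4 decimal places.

λ ≈ 9.6016

w1 = Av₀ = (2, 0, 4)
w2 = Aw1 = (22, 10, 20)
Aw2 = (244, 160, 124)
w2·Aw2 = 22·244 + 10·160 + 20·124 = 9448; w2·w2 = 22·22 + 10·10 + 20·20 = 984
λ ≈ 9448/984 = 9.6016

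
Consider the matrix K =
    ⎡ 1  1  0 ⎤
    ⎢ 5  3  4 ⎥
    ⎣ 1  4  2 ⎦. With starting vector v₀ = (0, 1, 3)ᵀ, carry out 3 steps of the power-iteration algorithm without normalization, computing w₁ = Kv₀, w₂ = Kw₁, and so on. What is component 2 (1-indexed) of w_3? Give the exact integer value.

674

w1 = Kv₀ = (1, 15, 10)
w2 = Kw1 = (16, 90, 81)
w3 = Kw2 = (106, 674, 538)
The requested component of w3 is 674.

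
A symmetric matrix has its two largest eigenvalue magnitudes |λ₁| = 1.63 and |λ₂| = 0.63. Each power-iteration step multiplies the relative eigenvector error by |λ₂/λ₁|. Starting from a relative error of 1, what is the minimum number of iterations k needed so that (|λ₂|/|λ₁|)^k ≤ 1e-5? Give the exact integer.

13

|λ₂/λ₁| = 0.63/1.63 = 0.38650
Need k ≥ ln(1e-5) / ln(0.38650) = -11.5129 / -0.9506 ≈ 12.111
Smallest integer k satisfying the bound: 13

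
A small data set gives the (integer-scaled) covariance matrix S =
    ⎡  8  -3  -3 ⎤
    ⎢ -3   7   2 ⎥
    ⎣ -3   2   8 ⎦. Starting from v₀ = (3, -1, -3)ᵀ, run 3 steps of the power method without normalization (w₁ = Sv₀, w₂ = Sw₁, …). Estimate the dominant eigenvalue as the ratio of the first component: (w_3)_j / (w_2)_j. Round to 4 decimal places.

w1 = Sv₀ = (8·3 + (-3)·(-1) + (-3)·(-3); (-3)·3 + 7·(-1) + 2·(-3); (-3)·3 + 2·(-1) + 8·(-3)) = (36, -22, -35)
w2 = Sw1 = (8·36 + (-3)·(-22) + (-3)·(-35); (-3)·36 + 7·(-22) + 2·(-35); (-3)·36 + 2·(-22) + 8·(-35)) = (459, -332, -432)
w3 = Sw2 = (5964, -4565, -5497)
Ratio at component: 5964 / 459 = 12.9935

12.9935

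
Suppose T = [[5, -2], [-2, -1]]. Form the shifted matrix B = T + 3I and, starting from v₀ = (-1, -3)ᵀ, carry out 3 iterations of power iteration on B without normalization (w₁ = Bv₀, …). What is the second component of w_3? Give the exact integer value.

B = T + 3I has rows (8, -2); (-2, 2)
w1 = Bv₀ = (-2, -4)
w2 = Bw1 = (-8, -4)
w3 = Bw2 = (-56, 8)
Requested component of w3: 8

8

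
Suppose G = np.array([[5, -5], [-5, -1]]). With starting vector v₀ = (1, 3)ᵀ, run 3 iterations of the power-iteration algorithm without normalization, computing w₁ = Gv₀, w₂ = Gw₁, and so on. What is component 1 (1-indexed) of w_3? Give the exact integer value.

-340

w1 = Gv₀ = (-10, -8)
w2 = Gw1 = (-10, 58)
w3 = Gw2 = (-340, -8)
The requested component of w3 is -340.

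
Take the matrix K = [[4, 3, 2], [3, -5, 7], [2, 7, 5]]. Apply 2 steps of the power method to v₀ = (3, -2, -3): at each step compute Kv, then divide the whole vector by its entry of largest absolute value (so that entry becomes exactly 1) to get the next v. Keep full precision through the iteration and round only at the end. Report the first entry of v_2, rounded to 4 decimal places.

0.3444

Kv0 = (0.00000, -2.00000, -23.00000); divide by -23.00000 → v1 = (0.00000, 0.08696, 1.00000)
Kv1 = (2.26087, 6.56522, 5.60870); divide by 6.56522 → v2 = (0.34437, 1.00000, 0.85430)
Requested entry of v2: -52/-151 = 0.3444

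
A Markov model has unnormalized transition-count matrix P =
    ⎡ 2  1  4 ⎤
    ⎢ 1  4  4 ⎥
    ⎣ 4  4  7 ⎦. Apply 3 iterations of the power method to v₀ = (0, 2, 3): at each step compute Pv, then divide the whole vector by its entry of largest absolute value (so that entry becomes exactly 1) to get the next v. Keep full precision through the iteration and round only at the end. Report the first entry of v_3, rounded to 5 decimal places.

Pv0 = (14.000000, 20.000000, 29.000000); divide by 29.000000 → v1 = (0.482759, 0.689655, 1.000000)
Pv1 = (5.655172, 7.241379, 11.689655); divide by 11.689655 → v2 = (0.483776, 0.619469, 1.000000)
Pv2 = (5.587021, 6.961652, 11.412979); divide by 11.412979 → v3 = (0.489532, 0.609977, 1.000000)
Requested entry of v3: 1894/3869 = 0.48953

0.48953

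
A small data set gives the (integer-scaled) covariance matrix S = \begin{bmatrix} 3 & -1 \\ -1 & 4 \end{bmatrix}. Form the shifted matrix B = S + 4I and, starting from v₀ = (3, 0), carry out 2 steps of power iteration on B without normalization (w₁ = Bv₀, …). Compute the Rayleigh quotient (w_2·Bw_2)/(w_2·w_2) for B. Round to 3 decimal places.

7.633

B = S + 4I has rows (7, -1); (-1, 8)
w1 = Bv₀ = (7·3 + (-1)·0; (-1)·3 + 8·0) = (21, -3)
w2 = Bw1 = (7·21 + (-1)·(-3); (-1)·21 + 8·(-3)) = (150, -45)
Bw2 = (1095, -510)
w2·Bw2 = 187200; w2·w2 = 24525; μ ≈ 187200/24525 = 7.633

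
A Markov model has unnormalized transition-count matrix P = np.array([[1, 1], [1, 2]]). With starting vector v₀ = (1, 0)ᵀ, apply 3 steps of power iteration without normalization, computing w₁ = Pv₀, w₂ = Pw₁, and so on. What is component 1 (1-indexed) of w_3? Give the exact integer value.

5

w1 = Pv₀ = (1, 1)
w2 = Pw1 = (2, 3)
w3 = Pw2 = (5, 8)
The requested component of w3 is 5.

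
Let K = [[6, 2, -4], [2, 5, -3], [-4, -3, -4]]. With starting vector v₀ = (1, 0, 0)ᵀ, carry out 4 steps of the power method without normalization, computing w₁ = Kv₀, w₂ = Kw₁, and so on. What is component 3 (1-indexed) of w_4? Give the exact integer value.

-1732

w1 = Kv₀ = (6, 2, -4)
w2 = Kw1 = (56, 34, -14)
w3 = Kw2 = (460, 324, -270)
w4 = Kw3 = (4488, 3350, -1732)
The requested component of w4 is -1732.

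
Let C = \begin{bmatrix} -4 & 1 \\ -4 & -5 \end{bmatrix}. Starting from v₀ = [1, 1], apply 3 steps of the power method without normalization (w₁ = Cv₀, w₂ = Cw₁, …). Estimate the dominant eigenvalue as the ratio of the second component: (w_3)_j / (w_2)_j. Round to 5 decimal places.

-5.21053

w1 = Cv₀ = (-3, -9)
w2 = Cw1 = (3, 57)
w3 = Cw2 = (45, -297)
Ratio at component: -297 / 57 = -5.21053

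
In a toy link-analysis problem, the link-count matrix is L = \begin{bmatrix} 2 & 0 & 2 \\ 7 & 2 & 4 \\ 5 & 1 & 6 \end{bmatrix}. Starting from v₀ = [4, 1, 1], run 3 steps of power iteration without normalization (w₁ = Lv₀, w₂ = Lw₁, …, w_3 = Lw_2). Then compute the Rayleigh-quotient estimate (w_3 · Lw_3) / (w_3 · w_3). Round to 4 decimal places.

w1 = Lv₀ = (10, 34, 27)
w2 = Lw1 = (74, 246, 246)
w3 = Lw2 = (640, 1994, 2092)
Lw3 = (5464, 16836, 17746)
w3·Lw3 = 640·5464 + 1994·16836 + 2092·17746 = 74192576; w3·w3 = 640·640 + 1994·1994 + 2092·2092 = 8762100
λ ≈ 74192576/8762100 = 8.4674

λ ≈ 8.4674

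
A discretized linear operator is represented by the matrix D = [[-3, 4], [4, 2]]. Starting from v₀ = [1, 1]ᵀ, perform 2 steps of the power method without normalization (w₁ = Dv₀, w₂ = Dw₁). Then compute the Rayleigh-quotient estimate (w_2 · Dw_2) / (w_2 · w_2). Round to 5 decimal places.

2.69297

w1 = Dv₀ = ((-3)·1 + 4·1; 4·1 + 2·1) = (1, 6)
w2 = Dw1 = ((-3)·1 + 4·6; 4·1 + 2·6) = (21, 16)
Dw2 = (1, 116)
w2·Dw2 = 21·1 + 16·116 = 1877; w2·w2 = 21·21 + 16·16 = 697
λ ≈ 1877/697 = 2.69297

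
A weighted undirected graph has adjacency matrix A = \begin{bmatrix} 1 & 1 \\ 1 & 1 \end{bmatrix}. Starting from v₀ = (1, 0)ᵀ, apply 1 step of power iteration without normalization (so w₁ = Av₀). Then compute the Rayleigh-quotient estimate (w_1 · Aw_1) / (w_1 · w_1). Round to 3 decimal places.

w1 = Av₀ = (1·1 + 1·0; 1·1 + 1·0) = (1, 1)
Aw1 = (2, 2)
w1·Aw1 = 1·2 + 1·2 = 4; w1·w1 = 1·1 + 1·1 = 2
λ ≈ 4/2 = 2.000

2.000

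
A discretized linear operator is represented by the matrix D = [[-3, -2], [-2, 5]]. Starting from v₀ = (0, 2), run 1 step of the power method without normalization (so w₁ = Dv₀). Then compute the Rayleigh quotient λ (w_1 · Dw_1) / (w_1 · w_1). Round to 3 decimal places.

5.276

w1 = Dv₀ = ((-3)·0 + (-2)·2; (-2)·0 + 5·2) = (-4, 10)
Dw1 = (-8, 58)
w1·Dw1 = (-4)·(-8) + 10·58 = 612; w1·w1 = (-4)·(-4) + 10·10 = 116
λ ≈ 612/116 = 5.276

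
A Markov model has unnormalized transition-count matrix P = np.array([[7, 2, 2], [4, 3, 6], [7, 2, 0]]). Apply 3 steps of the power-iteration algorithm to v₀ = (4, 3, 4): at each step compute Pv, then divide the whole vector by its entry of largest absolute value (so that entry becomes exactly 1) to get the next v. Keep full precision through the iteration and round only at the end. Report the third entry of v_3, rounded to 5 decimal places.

0.74065

Pv0 = (42.000000, 49.000000, 34.000000); divide by 49.000000 → v1 = (0.857143, 1.000000, 0.693878)
Pv1 = (9.387755, 10.591837, 8.000000); divide by 10.591837 → v2 = (0.886320, 1.000000, 0.755299)
Pv2 = (9.714836, 11.077071, 8.204239); divide by 11.077071 → v3 = (0.877022, 1.000000, 0.740651)
Requested entry of v3: 4258/5749 = 0.74065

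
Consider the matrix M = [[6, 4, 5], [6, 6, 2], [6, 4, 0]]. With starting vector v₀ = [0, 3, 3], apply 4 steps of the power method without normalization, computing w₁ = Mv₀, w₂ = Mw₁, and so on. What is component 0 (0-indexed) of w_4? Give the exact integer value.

w1 = Mv₀ = (6·0 + 4·3 + 5·3; 6·0 + 6·3 + 2·3; 6·0 + 4·3 + 0·3) = (27, 24, 12)
w2 = Mw1 = (6·27 + 4·24 + 5·12; 6·27 + 6·24 + 2·12; 6·27 + 4·24 + 0·12) = (318, 330, 258)
w3 = Mw2 = (4518, 4404, 3228)
w4 = Mw3 = (60864, 59988, 44724)
The requested component of w4 is 60864.

60864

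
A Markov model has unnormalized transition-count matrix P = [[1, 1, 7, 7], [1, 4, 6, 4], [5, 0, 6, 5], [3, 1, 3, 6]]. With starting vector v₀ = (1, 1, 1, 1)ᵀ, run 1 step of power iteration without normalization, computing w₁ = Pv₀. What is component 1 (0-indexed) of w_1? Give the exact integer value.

15

w1 = Pv₀ = (1·1 + 1·1 + 7·1 + 7·1; 1·1 + 4·1 + 6·1 + 4·1; 5·1 + 0·1 + 6·1 + 5·1; 3·1 + 1·1 + 3·1 + 6·1) = (16, 15, 16, 13)
The requested component of w1 is 15.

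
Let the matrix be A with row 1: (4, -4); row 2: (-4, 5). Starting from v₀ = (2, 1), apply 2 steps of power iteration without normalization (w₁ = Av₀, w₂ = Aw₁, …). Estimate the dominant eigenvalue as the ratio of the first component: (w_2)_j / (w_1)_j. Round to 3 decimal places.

λ ≈ 7.000

w1 = Av₀ = (4, -3)
w2 = Aw1 = (28, -31)
Ratio at component: 28 / 4 = 7.000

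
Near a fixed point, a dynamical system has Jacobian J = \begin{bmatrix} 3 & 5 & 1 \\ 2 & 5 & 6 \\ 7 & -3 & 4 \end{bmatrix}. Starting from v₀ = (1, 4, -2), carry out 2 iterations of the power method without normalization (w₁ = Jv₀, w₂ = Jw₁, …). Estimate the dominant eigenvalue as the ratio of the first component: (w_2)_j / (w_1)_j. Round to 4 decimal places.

w1 = Jv₀ = (3·1 + 5·4 + 1·(-2); 2·1 + 5·4 + 6·(-2); 7·1 + (-3)·4 + 4·(-2)) = (21, 10, -13)
w2 = Jw1 = (3·21 + 5·10 + 1·(-13); 2·21 + 5·10 + 6·(-13); 7·21 + (-3)·10 + 4·(-13)) = (100, 14, 65)
Ratio at component: 100 / 21 = 4.7619

4.7619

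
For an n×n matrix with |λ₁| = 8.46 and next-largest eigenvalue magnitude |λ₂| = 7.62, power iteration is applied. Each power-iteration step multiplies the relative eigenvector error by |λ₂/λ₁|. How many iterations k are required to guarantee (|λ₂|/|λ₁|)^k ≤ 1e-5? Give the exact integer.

111

|λ₂/λ₁| = 7.62/8.46 = 0.90071
Need k ≥ ln(1e-5) / ln(0.90071) = -11.5129 / -0.1046 ≈ 110.095
Smallest integer k satisfying the bound: 111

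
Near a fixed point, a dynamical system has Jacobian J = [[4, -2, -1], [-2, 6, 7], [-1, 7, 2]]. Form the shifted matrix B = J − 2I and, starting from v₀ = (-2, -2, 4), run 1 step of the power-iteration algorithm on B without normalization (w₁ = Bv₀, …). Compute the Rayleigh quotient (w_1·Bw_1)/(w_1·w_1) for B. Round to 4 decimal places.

B = J − 2I has rows (2, -2, -1); (-2, 4, 7); (-1, 7, 0)
w1 = Bv₀ = (-4, 24, -12)
Bw1 = (-44, 20, 172)
w1·Bw1 = -1408; w1·w1 = 736; μ ≈ -1408/736 = -1.9130

μ ≈ -1.9130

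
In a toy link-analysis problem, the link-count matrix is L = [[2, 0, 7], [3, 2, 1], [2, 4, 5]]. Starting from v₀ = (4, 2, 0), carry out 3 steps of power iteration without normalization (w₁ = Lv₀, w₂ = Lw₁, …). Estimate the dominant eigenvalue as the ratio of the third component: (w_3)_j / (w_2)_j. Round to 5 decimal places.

w1 = Lv₀ = (8, 16, 16)
w2 = Lw1 = (128, 72, 160)
w3 = Lw2 = (1376, 688, 1344)
Ratio at component: 1344 / 160 = 8.40000

λ ≈ 8.40000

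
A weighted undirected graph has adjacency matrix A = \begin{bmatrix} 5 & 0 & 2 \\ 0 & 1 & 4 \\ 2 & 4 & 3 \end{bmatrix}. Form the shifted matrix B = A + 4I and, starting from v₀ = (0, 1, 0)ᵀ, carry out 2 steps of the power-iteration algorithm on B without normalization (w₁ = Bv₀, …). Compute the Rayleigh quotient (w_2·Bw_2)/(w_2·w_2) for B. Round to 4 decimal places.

10.4690

B = A + 4I has rows (9, 0, 2); (0, 5, 4); (2, 4, 7)
w1 = Bv₀ = (9·0 + 0·1 + 2·0; 0·0 + 5·1 + 4·0; 2·0 + 4·1 + 7·0) = (0, 5, 4)
w2 = Bw1 = (9·0 + 0·5 + 2·4; 0·0 + 5·5 + 4·4; 2·0 + 4·5 + 7·4) = (8, 41, 48)
Bw2 = (168, 397, 516)
w2·Bw2 = 42389; w2·w2 = 4049; μ ≈ 42389/4049 = 10.4690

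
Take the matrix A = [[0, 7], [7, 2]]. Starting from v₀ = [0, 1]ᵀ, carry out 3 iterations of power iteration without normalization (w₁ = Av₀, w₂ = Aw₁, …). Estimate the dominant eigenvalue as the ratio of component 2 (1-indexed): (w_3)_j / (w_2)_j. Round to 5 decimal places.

w1 = Av₀ = (7, 2)
w2 = Aw1 = (14, 53)
w3 = Aw2 = (371, 204)
Ratio at component: 204 / 53 = 3.84906

λ ≈ 3.84906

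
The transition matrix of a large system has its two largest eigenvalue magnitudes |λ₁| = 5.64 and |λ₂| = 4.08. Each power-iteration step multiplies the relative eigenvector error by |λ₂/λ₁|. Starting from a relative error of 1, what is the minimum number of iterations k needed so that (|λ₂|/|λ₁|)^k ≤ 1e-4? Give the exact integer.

29

|λ₂/λ₁| = 4.08/5.64 = 0.72340
Need k ≥ ln(1e-4) / ln(0.72340) = -9.2103 / -0.3238 ≈ 28.446
Smallest integer k satisfying the bound: 29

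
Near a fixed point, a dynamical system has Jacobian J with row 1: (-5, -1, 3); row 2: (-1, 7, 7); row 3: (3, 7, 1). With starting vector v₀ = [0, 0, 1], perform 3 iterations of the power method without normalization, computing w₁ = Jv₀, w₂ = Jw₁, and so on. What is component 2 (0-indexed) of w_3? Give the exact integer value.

w1 = Jv₀ = ((-5)·0 + (-1)·0 + 3·1; (-1)·0 + 7·0 + 7·1; 3·0 + 7·0 + 1·1) = (3, 7, 1)
w2 = Jw1 = ((-5)·3 + (-1)·7 + 3·1; (-1)·3 + 7·7 + 7·1; 3·3 + 7·7 + 1·1) = (-19, 53, 59)
w3 = Jw2 = (219, 803, 373)
The requested component of w3 is 373.

373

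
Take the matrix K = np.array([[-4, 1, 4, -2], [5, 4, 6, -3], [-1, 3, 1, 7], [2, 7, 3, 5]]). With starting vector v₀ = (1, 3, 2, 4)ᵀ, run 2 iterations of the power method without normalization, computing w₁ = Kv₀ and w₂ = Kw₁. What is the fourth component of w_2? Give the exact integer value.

w1 = Kv₀ = (-1, 17, 38, 49)
w2 = Kw1 = (75, 144, 433, 476)
The requested component of w2 is 476.

476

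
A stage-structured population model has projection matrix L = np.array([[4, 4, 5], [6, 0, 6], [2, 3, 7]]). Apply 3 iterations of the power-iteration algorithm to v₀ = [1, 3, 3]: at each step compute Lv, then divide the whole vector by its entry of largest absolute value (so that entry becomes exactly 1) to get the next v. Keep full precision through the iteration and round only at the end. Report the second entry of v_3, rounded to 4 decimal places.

0.9183

Lv0 = (31.00000, 24.00000, 32.00000); divide by 32.00000 → v1 = (0.96875, 0.75000, 1.00000)
Lv1 = (11.87500, 11.81250, 11.18750); divide by 11.87500 → v2 = (1.00000, 0.99474, 0.94211)
Lv2 = (12.68947, 11.65263, 11.57895); divide by 12.68947 → v3 = (1.00000, 0.91829, 0.91248)
Requested entry of v3: 4428/4822 = 0.9183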